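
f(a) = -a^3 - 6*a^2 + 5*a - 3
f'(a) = -3*a^2 - 12*a + 5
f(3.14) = -77.42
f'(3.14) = -62.26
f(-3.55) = -51.63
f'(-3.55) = 9.79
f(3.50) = -101.88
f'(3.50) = -73.75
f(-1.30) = -17.44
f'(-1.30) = 15.53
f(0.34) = -2.03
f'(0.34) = 0.57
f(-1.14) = -15.02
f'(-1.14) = 14.78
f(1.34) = -9.48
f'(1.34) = -16.47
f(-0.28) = -4.85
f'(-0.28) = 8.12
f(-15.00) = 1947.00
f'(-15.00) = -490.00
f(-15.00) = 1947.00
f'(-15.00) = -490.00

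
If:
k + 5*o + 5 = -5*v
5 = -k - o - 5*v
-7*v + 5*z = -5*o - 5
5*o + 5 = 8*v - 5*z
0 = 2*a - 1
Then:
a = 1/2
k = -5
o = 0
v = 0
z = -1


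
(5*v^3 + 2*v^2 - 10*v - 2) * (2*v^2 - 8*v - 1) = 10*v^5 - 36*v^4 - 41*v^3 + 74*v^2 + 26*v + 2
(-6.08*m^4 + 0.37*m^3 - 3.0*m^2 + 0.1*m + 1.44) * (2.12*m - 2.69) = -12.8896*m^5 + 17.1396*m^4 - 7.3553*m^3 + 8.282*m^2 + 2.7838*m - 3.8736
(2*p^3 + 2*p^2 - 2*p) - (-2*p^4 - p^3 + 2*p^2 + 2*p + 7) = 2*p^4 + 3*p^3 - 4*p - 7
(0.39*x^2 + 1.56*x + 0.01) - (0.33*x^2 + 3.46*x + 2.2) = 0.06*x^2 - 1.9*x - 2.19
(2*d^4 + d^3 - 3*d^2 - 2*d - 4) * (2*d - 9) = 4*d^5 - 16*d^4 - 15*d^3 + 23*d^2 + 10*d + 36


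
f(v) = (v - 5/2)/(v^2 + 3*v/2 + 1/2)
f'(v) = (-2*v - 3/2)*(v - 5/2)/(v^2 + 3*v/2 + 1/2)^2 + 1/(v^2 + 3*v/2 + 1/2) = (-4*v^2 + 20*v + 17)/(4*v^4 + 12*v^3 + 13*v^2 + 6*v + 1)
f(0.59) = -1.10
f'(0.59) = 2.28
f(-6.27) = -0.29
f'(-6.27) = -0.07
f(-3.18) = -0.97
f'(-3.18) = -0.64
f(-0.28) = -17.55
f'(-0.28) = 110.46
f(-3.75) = -0.70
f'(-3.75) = -0.36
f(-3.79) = -0.69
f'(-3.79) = -0.34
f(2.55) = 0.00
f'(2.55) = 0.09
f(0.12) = -3.43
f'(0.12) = 10.03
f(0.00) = -5.00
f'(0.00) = 17.00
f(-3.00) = -1.10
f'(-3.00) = -0.79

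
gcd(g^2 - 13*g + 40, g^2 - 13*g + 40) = g^2 - 13*g + 40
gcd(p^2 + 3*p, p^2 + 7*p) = p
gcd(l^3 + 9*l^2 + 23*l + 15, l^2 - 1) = l + 1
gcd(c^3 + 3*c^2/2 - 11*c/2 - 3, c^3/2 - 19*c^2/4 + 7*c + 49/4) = 1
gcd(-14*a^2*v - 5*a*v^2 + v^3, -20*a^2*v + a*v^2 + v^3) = v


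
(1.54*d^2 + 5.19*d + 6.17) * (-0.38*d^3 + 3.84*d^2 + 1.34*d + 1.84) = -0.5852*d^5 + 3.9414*d^4 + 19.6486*d^3 + 33.481*d^2 + 17.8174*d + 11.3528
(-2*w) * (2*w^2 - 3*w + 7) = -4*w^3 + 6*w^2 - 14*w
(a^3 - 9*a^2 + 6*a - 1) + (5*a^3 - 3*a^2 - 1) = 6*a^3 - 12*a^2 + 6*a - 2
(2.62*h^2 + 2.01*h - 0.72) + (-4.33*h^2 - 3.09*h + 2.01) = -1.71*h^2 - 1.08*h + 1.29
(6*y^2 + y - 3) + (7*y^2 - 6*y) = 13*y^2 - 5*y - 3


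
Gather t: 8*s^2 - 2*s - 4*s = 8*s^2 - 6*s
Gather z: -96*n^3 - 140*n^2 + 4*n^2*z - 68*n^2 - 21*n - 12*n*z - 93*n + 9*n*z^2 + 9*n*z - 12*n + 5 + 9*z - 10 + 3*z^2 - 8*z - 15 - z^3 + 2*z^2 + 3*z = -96*n^3 - 208*n^2 - 126*n - z^3 + z^2*(9*n + 5) + z*(4*n^2 - 3*n + 4) - 20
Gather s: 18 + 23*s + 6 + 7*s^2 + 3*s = 7*s^2 + 26*s + 24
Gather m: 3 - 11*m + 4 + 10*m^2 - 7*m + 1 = 10*m^2 - 18*m + 8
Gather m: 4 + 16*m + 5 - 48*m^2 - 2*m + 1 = -48*m^2 + 14*m + 10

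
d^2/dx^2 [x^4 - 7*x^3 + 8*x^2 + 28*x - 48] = 12*x^2 - 42*x + 16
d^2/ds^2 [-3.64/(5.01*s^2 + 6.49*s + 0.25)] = (182.728728*s^2 + 236.708472*s - 3.64*(10.02*s + 6.49)*(20.04*s + 12.98) + 9.1182)/(5.01*s^2 + 6.49*s + 0.25)^3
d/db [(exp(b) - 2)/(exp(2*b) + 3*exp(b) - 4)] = (-exp(2*b) + 4*exp(b) + 2)*exp(b)/(exp(4*b) + 6*exp(3*b) + exp(2*b) - 24*exp(b) + 16)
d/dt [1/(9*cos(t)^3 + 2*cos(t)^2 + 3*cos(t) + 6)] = (27*cos(t)^2 + 4*cos(t) + 3)*sin(t)/(9*cos(t)^3 + 2*cos(t)^2 + 3*cos(t) + 6)^2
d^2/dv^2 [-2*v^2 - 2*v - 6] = -4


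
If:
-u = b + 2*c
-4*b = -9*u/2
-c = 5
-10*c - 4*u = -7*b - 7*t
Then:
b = 90/17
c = -5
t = -1160/119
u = 80/17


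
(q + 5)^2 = q^2 + 10*q + 25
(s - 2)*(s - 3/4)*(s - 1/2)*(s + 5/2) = s^4 - 3*s^3/4 - 21*s^2/4 + 103*s/16 - 15/8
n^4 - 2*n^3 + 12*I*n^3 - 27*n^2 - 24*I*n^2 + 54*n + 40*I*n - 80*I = (n - 2)*(n - I)*(n + 5*I)*(n + 8*I)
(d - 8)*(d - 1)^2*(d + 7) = d^4 - 3*d^3 - 53*d^2 + 111*d - 56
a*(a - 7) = a^2 - 7*a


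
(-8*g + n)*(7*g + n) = -56*g^2 - g*n + n^2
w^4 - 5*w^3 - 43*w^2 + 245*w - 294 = (w - 7)*(w - 3)*(w - 2)*(w + 7)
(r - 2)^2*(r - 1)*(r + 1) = r^4 - 4*r^3 + 3*r^2 + 4*r - 4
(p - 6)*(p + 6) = p^2 - 36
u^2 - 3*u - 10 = (u - 5)*(u + 2)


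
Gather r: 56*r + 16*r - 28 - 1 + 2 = 72*r - 27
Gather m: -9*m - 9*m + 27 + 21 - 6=42 - 18*m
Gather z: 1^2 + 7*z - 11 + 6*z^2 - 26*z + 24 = 6*z^2 - 19*z + 14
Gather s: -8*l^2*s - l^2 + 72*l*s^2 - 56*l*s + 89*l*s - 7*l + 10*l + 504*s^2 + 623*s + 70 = -l^2 + 3*l + s^2*(72*l + 504) + s*(-8*l^2 + 33*l + 623) + 70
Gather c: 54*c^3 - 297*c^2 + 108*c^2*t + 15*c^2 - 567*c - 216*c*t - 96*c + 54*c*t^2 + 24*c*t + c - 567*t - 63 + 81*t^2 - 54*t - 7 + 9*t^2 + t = 54*c^3 + c^2*(108*t - 282) + c*(54*t^2 - 192*t - 662) + 90*t^2 - 620*t - 70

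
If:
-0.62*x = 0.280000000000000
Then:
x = -0.45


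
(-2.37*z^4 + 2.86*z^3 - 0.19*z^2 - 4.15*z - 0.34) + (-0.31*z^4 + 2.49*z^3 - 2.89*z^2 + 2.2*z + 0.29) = -2.68*z^4 + 5.35*z^3 - 3.08*z^2 - 1.95*z - 0.05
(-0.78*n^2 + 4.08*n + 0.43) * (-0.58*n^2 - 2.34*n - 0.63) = 0.4524*n^4 - 0.5412*n^3 - 9.3052*n^2 - 3.5766*n - 0.2709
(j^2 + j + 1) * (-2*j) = -2*j^3 - 2*j^2 - 2*j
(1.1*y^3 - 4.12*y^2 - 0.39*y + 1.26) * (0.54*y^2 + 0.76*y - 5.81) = 0.594*y^5 - 1.3888*y^4 - 9.7328*y^3 + 24.3212*y^2 + 3.2235*y - 7.3206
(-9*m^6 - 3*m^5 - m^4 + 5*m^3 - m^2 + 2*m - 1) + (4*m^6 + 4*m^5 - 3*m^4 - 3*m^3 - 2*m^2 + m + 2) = -5*m^6 + m^5 - 4*m^4 + 2*m^3 - 3*m^2 + 3*m + 1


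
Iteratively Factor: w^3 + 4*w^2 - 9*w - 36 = (w + 3)*(w^2 + w - 12) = (w - 3)*(w + 3)*(w + 4)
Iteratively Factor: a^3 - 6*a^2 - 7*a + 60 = (a - 5)*(a^2 - a - 12) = (a - 5)*(a - 4)*(a + 3)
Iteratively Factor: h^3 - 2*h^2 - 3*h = (h + 1)*(h^2 - 3*h) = h*(h + 1)*(h - 3)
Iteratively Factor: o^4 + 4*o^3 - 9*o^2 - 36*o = (o + 3)*(o^3 + o^2 - 12*o) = (o + 3)*(o + 4)*(o^2 - 3*o) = (o - 3)*(o + 3)*(o + 4)*(o)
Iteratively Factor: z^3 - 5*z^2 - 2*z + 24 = (z - 3)*(z^2 - 2*z - 8) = (z - 4)*(z - 3)*(z + 2)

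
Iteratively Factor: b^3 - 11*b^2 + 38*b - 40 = (b - 2)*(b^2 - 9*b + 20) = (b - 4)*(b - 2)*(b - 5)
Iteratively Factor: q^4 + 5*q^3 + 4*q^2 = (q)*(q^3 + 5*q^2 + 4*q) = q^2*(q^2 + 5*q + 4) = q^2*(q + 4)*(q + 1)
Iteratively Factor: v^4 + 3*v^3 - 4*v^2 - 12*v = (v - 2)*(v^3 + 5*v^2 + 6*v) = (v - 2)*(v + 2)*(v^2 + 3*v) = (v - 2)*(v + 2)*(v + 3)*(v)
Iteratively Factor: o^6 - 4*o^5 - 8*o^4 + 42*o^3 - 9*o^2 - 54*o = (o + 1)*(o^5 - 5*o^4 - 3*o^3 + 45*o^2 - 54*o) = (o - 2)*(o + 1)*(o^4 - 3*o^3 - 9*o^2 + 27*o) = (o - 3)*(o - 2)*(o + 1)*(o^3 - 9*o) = (o - 3)*(o - 2)*(o + 1)*(o + 3)*(o^2 - 3*o) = o*(o - 3)*(o - 2)*(o + 1)*(o + 3)*(o - 3)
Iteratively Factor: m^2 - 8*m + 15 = (m - 5)*(m - 3)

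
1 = 1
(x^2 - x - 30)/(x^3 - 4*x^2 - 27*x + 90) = 1/(x - 3)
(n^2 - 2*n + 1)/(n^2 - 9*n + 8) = (n - 1)/(n - 8)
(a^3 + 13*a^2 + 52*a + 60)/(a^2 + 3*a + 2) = (a^2 + 11*a + 30)/(a + 1)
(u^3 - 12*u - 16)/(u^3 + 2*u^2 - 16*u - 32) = (u + 2)/(u + 4)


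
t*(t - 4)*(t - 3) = t^3 - 7*t^2 + 12*t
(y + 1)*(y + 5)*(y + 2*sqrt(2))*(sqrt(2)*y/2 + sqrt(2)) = sqrt(2)*y^4/2 + 2*y^3 + 4*sqrt(2)*y^3 + 17*sqrt(2)*y^2/2 + 16*y^2 + 5*sqrt(2)*y + 34*y + 20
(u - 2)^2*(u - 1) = u^3 - 5*u^2 + 8*u - 4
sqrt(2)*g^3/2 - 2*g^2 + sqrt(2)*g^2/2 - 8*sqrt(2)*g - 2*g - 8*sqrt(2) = (g - 4*sqrt(2))*(g + 2*sqrt(2))*(sqrt(2)*g/2 + sqrt(2)/2)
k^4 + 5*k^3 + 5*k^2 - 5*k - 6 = (k - 1)*(k + 1)*(k + 2)*(k + 3)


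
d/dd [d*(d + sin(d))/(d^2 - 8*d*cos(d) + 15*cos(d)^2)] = (-d*(d + sin(d))*(8*d*sin(d) + 2*d - 15*sin(2*d) - 8*cos(d)) + (d^2 - 8*d*cos(d) + 15*cos(d)^2)*(d*(cos(d) + 1) + d + sin(d)))/((d - 5*cos(d))^2*(d - 3*cos(d))^2)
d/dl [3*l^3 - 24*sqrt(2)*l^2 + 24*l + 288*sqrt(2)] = 9*l^2 - 48*sqrt(2)*l + 24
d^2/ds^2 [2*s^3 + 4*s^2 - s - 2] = 12*s + 8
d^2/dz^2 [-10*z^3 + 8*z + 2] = -60*z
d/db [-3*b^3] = -9*b^2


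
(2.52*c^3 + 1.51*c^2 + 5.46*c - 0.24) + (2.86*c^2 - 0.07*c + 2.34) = 2.52*c^3 + 4.37*c^2 + 5.39*c + 2.1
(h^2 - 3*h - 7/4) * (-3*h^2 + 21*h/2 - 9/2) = -3*h^4 + 39*h^3/2 - 123*h^2/4 - 39*h/8 + 63/8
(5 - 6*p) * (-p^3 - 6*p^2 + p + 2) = 6*p^4 + 31*p^3 - 36*p^2 - 7*p + 10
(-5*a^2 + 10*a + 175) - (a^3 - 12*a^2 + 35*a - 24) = -a^3 + 7*a^2 - 25*a + 199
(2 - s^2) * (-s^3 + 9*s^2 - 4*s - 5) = s^5 - 9*s^4 + 2*s^3 + 23*s^2 - 8*s - 10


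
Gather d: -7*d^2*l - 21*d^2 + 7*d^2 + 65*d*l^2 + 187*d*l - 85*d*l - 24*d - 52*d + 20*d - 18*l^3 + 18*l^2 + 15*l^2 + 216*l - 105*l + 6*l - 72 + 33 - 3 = d^2*(-7*l - 14) + d*(65*l^2 + 102*l - 56) - 18*l^3 + 33*l^2 + 117*l - 42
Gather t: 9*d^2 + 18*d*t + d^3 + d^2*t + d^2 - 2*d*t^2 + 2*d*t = d^3 + 10*d^2 - 2*d*t^2 + t*(d^2 + 20*d)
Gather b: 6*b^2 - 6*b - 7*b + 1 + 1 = 6*b^2 - 13*b + 2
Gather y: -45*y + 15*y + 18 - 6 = 12 - 30*y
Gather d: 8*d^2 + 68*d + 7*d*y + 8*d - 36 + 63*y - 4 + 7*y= 8*d^2 + d*(7*y + 76) + 70*y - 40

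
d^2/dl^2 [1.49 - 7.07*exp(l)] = -7.07*exp(l)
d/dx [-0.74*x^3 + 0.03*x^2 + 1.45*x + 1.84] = -2.22*x^2 + 0.06*x + 1.45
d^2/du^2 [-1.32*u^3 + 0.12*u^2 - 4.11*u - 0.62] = 0.24 - 7.92*u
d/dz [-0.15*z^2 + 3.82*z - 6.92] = 3.82 - 0.3*z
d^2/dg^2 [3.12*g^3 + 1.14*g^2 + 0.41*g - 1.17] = 18.72*g + 2.28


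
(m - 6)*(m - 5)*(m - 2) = m^3 - 13*m^2 + 52*m - 60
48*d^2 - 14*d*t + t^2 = (-8*d + t)*(-6*d + t)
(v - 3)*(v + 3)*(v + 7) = v^3 + 7*v^2 - 9*v - 63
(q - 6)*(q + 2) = q^2 - 4*q - 12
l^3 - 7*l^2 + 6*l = l*(l - 6)*(l - 1)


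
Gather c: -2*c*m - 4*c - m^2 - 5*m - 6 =c*(-2*m - 4) - m^2 - 5*m - 6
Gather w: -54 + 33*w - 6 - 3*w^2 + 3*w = -3*w^2 + 36*w - 60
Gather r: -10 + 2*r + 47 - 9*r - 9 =28 - 7*r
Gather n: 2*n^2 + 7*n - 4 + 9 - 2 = 2*n^2 + 7*n + 3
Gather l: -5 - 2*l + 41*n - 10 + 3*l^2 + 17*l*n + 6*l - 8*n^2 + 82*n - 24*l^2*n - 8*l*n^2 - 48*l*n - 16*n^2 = l^2*(3 - 24*n) + l*(-8*n^2 - 31*n + 4) - 24*n^2 + 123*n - 15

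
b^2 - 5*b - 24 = (b - 8)*(b + 3)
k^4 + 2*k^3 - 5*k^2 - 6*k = k*(k - 2)*(k + 1)*(k + 3)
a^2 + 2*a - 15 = (a - 3)*(a + 5)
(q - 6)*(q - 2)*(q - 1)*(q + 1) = q^4 - 8*q^3 + 11*q^2 + 8*q - 12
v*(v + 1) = v^2 + v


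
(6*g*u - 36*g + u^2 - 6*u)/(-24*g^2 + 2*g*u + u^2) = (u - 6)/(-4*g + u)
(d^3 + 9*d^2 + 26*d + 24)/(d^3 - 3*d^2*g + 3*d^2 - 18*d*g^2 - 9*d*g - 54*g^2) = (d^2 + 6*d + 8)/(d^2 - 3*d*g - 18*g^2)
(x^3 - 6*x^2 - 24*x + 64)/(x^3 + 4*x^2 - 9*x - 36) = (x^2 - 10*x + 16)/(x^2 - 9)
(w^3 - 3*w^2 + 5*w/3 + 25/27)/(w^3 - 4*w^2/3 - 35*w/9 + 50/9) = (w + 1/3)/(w + 2)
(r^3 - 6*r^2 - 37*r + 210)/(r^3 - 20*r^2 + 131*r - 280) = (r + 6)/(r - 8)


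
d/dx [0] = 0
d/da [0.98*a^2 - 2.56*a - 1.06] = 1.96*a - 2.56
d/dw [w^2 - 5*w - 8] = 2*w - 5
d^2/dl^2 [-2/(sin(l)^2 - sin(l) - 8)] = 2*(-4*sin(l)^4 + 3*sin(l)^3 - 27*sin(l)^2 + 2*sin(l) + 18)/(sin(l) + cos(l)^2 + 7)^3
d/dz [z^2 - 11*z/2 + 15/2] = 2*z - 11/2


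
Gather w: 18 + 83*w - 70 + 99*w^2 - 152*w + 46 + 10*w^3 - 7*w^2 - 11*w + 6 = 10*w^3 + 92*w^2 - 80*w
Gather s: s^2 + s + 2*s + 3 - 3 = s^2 + 3*s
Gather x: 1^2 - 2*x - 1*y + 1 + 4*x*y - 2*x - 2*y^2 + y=x*(4*y - 4) - 2*y^2 + 2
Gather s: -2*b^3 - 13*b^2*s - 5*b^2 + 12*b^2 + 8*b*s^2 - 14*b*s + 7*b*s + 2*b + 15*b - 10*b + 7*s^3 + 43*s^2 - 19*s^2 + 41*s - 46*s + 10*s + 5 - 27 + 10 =-2*b^3 + 7*b^2 + 7*b + 7*s^3 + s^2*(8*b + 24) + s*(-13*b^2 - 7*b + 5) - 12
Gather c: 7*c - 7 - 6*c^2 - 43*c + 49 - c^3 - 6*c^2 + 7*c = -c^3 - 12*c^2 - 29*c + 42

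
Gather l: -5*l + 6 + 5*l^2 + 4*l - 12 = 5*l^2 - l - 6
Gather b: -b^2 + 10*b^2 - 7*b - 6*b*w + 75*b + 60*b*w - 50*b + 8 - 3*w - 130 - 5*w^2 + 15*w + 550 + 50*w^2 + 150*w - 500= 9*b^2 + b*(54*w + 18) + 45*w^2 + 162*w - 72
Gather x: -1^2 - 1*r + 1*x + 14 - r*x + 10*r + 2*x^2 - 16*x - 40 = 9*r + 2*x^2 + x*(-r - 15) - 27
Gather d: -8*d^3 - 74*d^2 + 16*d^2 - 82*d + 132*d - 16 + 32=-8*d^3 - 58*d^2 + 50*d + 16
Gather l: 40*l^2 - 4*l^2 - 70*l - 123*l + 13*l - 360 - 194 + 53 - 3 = 36*l^2 - 180*l - 504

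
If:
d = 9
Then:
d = 9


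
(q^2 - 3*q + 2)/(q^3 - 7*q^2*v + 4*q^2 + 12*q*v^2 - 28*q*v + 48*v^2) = (q^2 - 3*q + 2)/(q^3 - 7*q^2*v + 4*q^2 + 12*q*v^2 - 28*q*v + 48*v^2)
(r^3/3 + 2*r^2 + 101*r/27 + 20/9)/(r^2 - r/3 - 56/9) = (9*r^3 + 54*r^2 + 101*r + 60)/(3*(9*r^2 - 3*r - 56))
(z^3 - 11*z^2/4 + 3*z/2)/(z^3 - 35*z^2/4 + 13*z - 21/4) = z*(z - 2)/(z^2 - 8*z + 7)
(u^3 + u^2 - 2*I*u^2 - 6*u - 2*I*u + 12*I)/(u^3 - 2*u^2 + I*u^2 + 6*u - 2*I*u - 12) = (u + 3)/(u + 3*I)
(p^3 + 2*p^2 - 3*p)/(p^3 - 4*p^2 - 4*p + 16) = p*(p^2 + 2*p - 3)/(p^3 - 4*p^2 - 4*p + 16)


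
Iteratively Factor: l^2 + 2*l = (l + 2)*(l)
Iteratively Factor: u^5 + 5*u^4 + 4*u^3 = (u + 4)*(u^4 + u^3) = u*(u + 4)*(u^3 + u^2) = u^2*(u + 4)*(u^2 + u) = u^2*(u + 1)*(u + 4)*(u)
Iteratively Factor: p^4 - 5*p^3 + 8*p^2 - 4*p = (p - 2)*(p^3 - 3*p^2 + 2*p) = (p - 2)^2*(p^2 - p) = (p - 2)^2*(p - 1)*(p)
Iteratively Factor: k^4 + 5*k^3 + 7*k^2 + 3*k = (k + 1)*(k^3 + 4*k^2 + 3*k) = (k + 1)^2*(k^2 + 3*k) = k*(k + 1)^2*(k + 3)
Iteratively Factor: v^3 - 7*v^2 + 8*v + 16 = (v - 4)*(v^2 - 3*v - 4) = (v - 4)^2*(v + 1)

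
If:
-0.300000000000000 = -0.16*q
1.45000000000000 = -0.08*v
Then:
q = 1.88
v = -18.12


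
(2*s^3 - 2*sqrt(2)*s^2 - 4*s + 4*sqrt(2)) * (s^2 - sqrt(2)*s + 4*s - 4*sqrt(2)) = 2*s^5 - 4*sqrt(2)*s^4 + 8*s^4 - 16*sqrt(2)*s^3 + 8*sqrt(2)*s^2 - 8*s + 32*sqrt(2)*s - 32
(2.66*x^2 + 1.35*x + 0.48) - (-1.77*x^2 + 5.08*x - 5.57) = 4.43*x^2 - 3.73*x + 6.05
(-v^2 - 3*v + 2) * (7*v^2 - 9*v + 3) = -7*v^4 - 12*v^3 + 38*v^2 - 27*v + 6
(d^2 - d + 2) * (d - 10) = d^3 - 11*d^2 + 12*d - 20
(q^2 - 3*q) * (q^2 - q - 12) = q^4 - 4*q^3 - 9*q^2 + 36*q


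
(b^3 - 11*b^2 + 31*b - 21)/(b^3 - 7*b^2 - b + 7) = (b - 3)/(b + 1)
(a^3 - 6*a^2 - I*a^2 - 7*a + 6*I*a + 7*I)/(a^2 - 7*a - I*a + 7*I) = a + 1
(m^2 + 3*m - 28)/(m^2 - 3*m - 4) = (m + 7)/(m + 1)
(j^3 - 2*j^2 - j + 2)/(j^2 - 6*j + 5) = (j^2 - j - 2)/(j - 5)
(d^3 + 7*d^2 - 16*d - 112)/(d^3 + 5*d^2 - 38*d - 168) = (d - 4)/(d - 6)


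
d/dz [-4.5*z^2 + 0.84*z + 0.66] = 0.84 - 9.0*z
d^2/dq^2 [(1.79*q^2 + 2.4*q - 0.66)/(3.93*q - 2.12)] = (-1.4210854715202e-14*q^2 + 7.105427357601e-15*q + 35.694364)/(60.698457*q^3 - 98.229564*q^2 + 52.988976*q - 9.528128)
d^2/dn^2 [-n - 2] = 0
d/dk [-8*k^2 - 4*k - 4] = -16*k - 4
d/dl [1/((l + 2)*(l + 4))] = 2*(-l - 3)/(l^4 + 12*l^3 + 52*l^2 + 96*l + 64)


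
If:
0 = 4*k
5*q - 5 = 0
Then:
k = 0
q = 1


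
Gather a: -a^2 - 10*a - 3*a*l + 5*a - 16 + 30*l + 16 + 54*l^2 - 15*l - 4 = -a^2 + a*(-3*l - 5) + 54*l^2 + 15*l - 4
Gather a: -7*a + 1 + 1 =2 - 7*a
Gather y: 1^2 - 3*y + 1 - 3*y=2 - 6*y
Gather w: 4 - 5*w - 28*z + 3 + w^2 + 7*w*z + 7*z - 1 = w^2 + w*(7*z - 5) - 21*z + 6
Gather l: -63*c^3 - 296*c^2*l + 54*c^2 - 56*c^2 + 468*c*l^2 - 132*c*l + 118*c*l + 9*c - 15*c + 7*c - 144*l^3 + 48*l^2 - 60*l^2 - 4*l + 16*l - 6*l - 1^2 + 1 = -63*c^3 - 2*c^2 + c - 144*l^3 + l^2*(468*c - 12) + l*(-296*c^2 - 14*c + 6)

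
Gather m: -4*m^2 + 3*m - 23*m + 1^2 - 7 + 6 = -4*m^2 - 20*m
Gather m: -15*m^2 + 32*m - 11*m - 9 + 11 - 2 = -15*m^2 + 21*m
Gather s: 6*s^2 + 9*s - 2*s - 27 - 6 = 6*s^2 + 7*s - 33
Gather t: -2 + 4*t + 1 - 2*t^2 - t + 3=-2*t^2 + 3*t + 2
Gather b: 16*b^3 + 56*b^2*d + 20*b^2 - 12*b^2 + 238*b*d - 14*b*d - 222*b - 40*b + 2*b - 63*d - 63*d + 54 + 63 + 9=16*b^3 + b^2*(56*d + 8) + b*(224*d - 260) - 126*d + 126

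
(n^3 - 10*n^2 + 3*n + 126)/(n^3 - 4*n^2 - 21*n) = (n - 6)/n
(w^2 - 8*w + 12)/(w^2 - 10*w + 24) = (w - 2)/(w - 4)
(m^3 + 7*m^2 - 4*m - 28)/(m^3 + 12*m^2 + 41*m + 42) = (m - 2)/(m + 3)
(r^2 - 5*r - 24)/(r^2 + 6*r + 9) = (r - 8)/(r + 3)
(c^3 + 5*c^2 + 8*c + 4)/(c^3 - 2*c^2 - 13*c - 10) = (c + 2)/(c - 5)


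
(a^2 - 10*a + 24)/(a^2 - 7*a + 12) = (a - 6)/(a - 3)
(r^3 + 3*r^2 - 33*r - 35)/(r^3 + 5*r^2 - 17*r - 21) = (r - 5)/(r - 3)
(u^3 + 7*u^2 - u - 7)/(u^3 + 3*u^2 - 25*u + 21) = (u + 1)/(u - 3)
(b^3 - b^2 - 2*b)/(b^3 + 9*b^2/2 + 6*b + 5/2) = 2*b*(b - 2)/(2*b^2 + 7*b + 5)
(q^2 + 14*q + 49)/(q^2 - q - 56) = (q + 7)/(q - 8)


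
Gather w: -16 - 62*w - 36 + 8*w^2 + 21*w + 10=8*w^2 - 41*w - 42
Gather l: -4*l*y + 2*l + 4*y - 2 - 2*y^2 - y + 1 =l*(2 - 4*y) - 2*y^2 + 3*y - 1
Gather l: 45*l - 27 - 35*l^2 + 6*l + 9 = -35*l^2 + 51*l - 18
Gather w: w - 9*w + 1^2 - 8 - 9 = -8*w - 16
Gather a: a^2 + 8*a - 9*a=a^2 - a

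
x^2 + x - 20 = (x - 4)*(x + 5)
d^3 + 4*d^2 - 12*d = d*(d - 2)*(d + 6)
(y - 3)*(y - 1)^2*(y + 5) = y^4 - 18*y^2 + 32*y - 15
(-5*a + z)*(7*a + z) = -35*a^2 + 2*a*z + z^2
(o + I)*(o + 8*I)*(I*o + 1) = I*o^3 - 8*o^2 + I*o - 8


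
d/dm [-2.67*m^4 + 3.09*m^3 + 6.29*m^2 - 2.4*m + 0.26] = -10.68*m^3 + 9.27*m^2 + 12.58*m - 2.4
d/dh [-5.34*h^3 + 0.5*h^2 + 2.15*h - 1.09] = -16.02*h^2 + 1.0*h + 2.15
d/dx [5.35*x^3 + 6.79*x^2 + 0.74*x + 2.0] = 16.05*x^2 + 13.58*x + 0.74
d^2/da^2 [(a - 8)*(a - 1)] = 2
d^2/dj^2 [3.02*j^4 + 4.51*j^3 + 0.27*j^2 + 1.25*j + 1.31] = 36.24*j^2 + 27.06*j + 0.54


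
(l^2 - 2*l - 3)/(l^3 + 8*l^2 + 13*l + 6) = (l - 3)/(l^2 + 7*l + 6)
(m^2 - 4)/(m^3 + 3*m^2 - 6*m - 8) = (m + 2)/(m^2 + 5*m + 4)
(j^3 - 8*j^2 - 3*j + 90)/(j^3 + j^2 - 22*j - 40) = (j^2 - 3*j - 18)/(j^2 + 6*j + 8)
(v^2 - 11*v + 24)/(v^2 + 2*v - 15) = (v - 8)/(v + 5)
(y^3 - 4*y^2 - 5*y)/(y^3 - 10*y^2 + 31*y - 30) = y*(y + 1)/(y^2 - 5*y + 6)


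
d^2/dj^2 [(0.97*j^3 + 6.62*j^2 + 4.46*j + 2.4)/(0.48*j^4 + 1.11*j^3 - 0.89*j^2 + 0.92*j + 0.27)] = (0.446975999999998*j^9 + 9.151488*j^8 + 35.980128*j^7 + 66.968538*j^6 + 15.859548*j^5 - 85.8654*j^4 - 62.126978*j^3 + 17.3295*j^2 - 9.251694*j + 3.965628)/(0.110592*j^12 + 0.767232*j^11 + 1.159056*j^10 - 0.841617*j^9 + 0.978596999999999*j^8 + 4.543281*j^7 - 4.633424*j^6 + 4.119702*j^5 + 0.141033*j^4 - 0.305011*j^3 + 0.490941*j^2 + 0.201204*j + 0.019683)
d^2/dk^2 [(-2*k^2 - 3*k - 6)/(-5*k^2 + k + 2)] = 34*(5*k^3 + 30*k^2 + 4)/(125*k^6 - 75*k^5 - 135*k^4 + 59*k^3 + 54*k^2 - 12*k - 8)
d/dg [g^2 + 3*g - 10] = 2*g + 3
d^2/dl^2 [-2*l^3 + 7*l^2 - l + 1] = 14 - 12*l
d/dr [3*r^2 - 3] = 6*r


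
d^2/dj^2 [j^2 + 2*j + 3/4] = 2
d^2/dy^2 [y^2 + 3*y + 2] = 2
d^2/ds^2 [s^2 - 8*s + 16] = 2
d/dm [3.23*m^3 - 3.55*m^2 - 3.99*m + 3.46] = 9.69*m^2 - 7.1*m - 3.99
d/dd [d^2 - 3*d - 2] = 2*d - 3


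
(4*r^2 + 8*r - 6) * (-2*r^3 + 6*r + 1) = -8*r^5 - 16*r^4 + 36*r^3 + 52*r^2 - 28*r - 6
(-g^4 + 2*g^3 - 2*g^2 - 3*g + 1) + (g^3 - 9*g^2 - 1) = -g^4 + 3*g^3 - 11*g^2 - 3*g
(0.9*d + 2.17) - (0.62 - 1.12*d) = 2.02*d + 1.55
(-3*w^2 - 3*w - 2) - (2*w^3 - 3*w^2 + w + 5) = -2*w^3 - 4*w - 7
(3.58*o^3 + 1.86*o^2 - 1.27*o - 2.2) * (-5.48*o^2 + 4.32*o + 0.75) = -19.6184*o^5 + 5.2728*o^4 + 17.6798*o^3 + 7.9646*o^2 - 10.4565*o - 1.65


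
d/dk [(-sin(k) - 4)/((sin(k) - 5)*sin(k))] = (cos(k) + 8/tan(k) - 20*cos(k)/sin(k)^2)/(sin(k) - 5)^2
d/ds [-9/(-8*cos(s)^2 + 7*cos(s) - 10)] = 9*(16*cos(s) - 7)*sin(s)/(8*cos(s)^2 - 7*cos(s) + 10)^2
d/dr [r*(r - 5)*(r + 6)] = 3*r^2 + 2*r - 30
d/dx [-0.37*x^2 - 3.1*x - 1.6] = -0.74*x - 3.1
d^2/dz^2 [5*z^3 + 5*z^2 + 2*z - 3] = 30*z + 10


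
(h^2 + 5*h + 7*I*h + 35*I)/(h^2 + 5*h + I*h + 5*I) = (h + 7*I)/(h + I)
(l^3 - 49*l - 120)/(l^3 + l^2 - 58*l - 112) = (l^2 + 8*l + 15)/(l^2 + 9*l + 14)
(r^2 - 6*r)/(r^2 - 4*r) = (r - 6)/(r - 4)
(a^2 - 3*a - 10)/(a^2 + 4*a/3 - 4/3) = 3*(a - 5)/(3*a - 2)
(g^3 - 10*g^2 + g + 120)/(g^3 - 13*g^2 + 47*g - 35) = (g^2 - 5*g - 24)/(g^2 - 8*g + 7)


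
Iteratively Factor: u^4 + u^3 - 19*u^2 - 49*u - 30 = (u + 1)*(u^3 - 19*u - 30) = (u + 1)*(u + 2)*(u^2 - 2*u - 15) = (u + 1)*(u + 2)*(u + 3)*(u - 5)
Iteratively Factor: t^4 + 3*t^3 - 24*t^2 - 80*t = (t - 5)*(t^3 + 8*t^2 + 16*t) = (t - 5)*(t + 4)*(t^2 + 4*t) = t*(t - 5)*(t + 4)*(t + 4)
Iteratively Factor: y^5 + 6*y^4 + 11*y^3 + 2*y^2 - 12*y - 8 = (y + 1)*(y^4 + 5*y^3 + 6*y^2 - 4*y - 8) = (y - 1)*(y + 1)*(y^3 + 6*y^2 + 12*y + 8) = (y - 1)*(y + 1)*(y + 2)*(y^2 + 4*y + 4) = (y - 1)*(y + 1)*(y + 2)^2*(y + 2)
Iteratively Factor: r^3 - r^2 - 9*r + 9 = (r + 3)*(r^2 - 4*r + 3) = (r - 1)*(r + 3)*(r - 3)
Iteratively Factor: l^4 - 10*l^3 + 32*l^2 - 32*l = (l - 4)*(l^3 - 6*l^2 + 8*l) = (l - 4)^2*(l^2 - 2*l) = l*(l - 4)^2*(l - 2)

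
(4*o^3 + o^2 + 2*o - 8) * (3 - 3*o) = -12*o^4 + 9*o^3 - 3*o^2 + 30*o - 24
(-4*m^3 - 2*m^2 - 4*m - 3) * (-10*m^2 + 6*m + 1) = 40*m^5 - 4*m^4 + 24*m^3 + 4*m^2 - 22*m - 3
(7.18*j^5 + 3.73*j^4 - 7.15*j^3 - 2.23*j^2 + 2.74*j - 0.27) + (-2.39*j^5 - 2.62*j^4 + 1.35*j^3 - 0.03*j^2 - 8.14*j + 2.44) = 4.79*j^5 + 1.11*j^4 - 5.8*j^3 - 2.26*j^2 - 5.4*j + 2.17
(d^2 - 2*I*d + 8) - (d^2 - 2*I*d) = 8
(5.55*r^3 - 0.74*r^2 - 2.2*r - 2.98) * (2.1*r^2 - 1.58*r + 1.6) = 11.655*r^5 - 10.323*r^4 + 5.4292*r^3 - 3.966*r^2 + 1.1884*r - 4.768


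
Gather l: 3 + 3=6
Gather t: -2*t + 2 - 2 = -2*t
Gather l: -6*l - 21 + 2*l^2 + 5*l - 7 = 2*l^2 - l - 28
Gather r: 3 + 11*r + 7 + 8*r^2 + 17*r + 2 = 8*r^2 + 28*r + 12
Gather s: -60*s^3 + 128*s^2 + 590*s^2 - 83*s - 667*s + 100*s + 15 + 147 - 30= -60*s^3 + 718*s^2 - 650*s + 132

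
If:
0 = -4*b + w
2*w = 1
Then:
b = 1/8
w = 1/2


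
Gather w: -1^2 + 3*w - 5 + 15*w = 18*w - 6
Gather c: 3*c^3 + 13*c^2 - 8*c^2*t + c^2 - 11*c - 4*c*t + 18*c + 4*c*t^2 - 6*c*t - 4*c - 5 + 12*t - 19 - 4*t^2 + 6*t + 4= 3*c^3 + c^2*(14 - 8*t) + c*(4*t^2 - 10*t + 3) - 4*t^2 + 18*t - 20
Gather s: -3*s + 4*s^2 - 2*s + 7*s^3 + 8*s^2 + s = 7*s^3 + 12*s^2 - 4*s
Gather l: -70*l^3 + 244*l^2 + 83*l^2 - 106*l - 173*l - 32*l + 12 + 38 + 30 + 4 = -70*l^3 + 327*l^2 - 311*l + 84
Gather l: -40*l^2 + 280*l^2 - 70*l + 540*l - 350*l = 240*l^2 + 120*l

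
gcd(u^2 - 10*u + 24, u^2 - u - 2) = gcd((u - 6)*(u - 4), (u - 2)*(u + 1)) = 1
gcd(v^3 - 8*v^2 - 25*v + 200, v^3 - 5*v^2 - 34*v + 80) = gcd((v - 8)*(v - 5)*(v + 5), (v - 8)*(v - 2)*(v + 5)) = v^2 - 3*v - 40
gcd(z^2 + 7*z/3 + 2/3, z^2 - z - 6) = z + 2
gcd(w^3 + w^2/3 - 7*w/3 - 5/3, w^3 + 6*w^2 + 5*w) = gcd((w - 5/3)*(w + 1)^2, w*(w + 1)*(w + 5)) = w + 1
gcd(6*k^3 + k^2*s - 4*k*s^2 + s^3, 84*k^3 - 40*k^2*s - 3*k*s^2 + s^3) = -2*k + s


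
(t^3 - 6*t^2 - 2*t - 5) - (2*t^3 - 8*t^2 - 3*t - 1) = -t^3 + 2*t^2 + t - 4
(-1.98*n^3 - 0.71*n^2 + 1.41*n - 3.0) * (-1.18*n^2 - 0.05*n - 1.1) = 2.3364*n^5 + 0.9368*n^4 + 0.5497*n^3 + 4.2505*n^2 - 1.401*n + 3.3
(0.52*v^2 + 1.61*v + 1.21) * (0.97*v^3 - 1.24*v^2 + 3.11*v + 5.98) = 0.5044*v^5 + 0.9169*v^4 + 0.7945*v^3 + 6.6163*v^2 + 13.3909*v + 7.2358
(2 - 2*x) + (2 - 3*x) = 4 - 5*x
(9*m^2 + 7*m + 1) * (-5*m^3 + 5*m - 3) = -45*m^5 - 35*m^4 + 40*m^3 + 8*m^2 - 16*m - 3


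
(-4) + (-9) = -13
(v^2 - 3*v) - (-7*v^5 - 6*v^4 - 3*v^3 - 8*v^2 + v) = 7*v^5 + 6*v^4 + 3*v^3 + 9*v^2 - 4*v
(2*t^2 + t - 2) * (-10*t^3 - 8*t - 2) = -20*t^5 - 10*t^4 + 4*t^3 - 12*t^2 + 14*t + 4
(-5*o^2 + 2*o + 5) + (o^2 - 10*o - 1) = -4*o^2 - 8*o + 4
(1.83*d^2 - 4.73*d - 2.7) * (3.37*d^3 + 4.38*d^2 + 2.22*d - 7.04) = 6.1671*d^5 - 7.9247*d^4 - 25.7538*d^3 - 35.2098*d^2 + 27.3052*d + 19.008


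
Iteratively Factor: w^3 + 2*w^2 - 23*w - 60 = (w - 5)*(w^2 + 7*w + 12) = (w - 5)*(w + 4)*(w + 3)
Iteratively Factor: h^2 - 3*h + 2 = (h - 1)*(h - 2)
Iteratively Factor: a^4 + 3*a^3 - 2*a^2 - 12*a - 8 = (a + 2)*(a^3 + a^2 - 4*a - 4) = (a - 2)*(a + 2)*(a^2 + 3*a + 2) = (a - 2)*(a + 1)*(a + 2)*(a + 2)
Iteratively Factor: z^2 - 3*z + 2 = (z - 2)*(z - 1)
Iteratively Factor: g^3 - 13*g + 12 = (g - 1)*(g^2 + g - 12) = (g - 1)*(g + 4)*(g - 3)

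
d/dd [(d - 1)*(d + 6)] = 2*d + 5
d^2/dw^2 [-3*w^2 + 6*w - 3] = -6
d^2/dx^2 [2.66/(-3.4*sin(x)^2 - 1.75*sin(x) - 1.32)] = (122.9984*sin(x)^4 + 47.481*sin(x)^3 - 224.10367*sin(x)^2 - 101.1066*sin(x) + 7.58366000000001)/(3.4*sin(x)^2 + 1.75*sin(x) + 1.32)^3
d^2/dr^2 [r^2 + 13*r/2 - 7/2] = 2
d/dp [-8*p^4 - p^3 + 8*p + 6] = -32*p^3 - 3*p^2 + 8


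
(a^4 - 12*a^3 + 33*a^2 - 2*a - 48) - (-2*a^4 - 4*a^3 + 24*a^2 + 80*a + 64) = 3*a^4 - 8*a^3 + 9*a^2 - 82*a - 112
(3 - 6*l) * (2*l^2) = -12*l^3 + 6*l^2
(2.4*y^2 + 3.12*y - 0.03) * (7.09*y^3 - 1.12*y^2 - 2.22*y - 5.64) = 17.016*y^5 + 19.4328*y^4 - 9.0351*y^3 - 20.4288*y^2 - 17.5302*y + 0.1692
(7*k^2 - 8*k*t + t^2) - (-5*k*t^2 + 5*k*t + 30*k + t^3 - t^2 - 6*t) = 7*k^2 + 5*k*t^2 - 13*k*t - 30*k - t^3 + 2*t^2 + 6*t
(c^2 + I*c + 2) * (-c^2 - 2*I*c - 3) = -c^4 - 3*I*c^3 - 3*c^2 - 7*I*c - 6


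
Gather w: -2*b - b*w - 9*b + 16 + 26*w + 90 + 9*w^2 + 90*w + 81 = -11*b + 9*w^2 + w*(116 - b) + 187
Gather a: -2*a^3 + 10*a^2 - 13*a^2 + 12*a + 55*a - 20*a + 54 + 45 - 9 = -2*a^3 - 3*a^2 + 47*a + 90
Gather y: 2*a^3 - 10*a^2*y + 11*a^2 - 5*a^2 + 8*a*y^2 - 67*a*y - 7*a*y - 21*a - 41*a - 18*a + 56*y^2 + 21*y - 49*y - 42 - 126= 2*a^3 + 6*a^2 - 80*a + y^2*(8*a + 56) + y*(-10*a^2 - 74*a - 28) - 168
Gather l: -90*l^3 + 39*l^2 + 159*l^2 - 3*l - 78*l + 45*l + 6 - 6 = -90*l^3 + 198*l^2 - 36*l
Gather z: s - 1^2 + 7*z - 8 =s + 7*z - 9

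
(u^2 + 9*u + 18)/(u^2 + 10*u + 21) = (u + 6)/(u + 7)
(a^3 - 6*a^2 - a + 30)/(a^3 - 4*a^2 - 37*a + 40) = (a^3 - 6*a^2 - a + 30)/(a^3 - 4*a^2 - 37*a + 40)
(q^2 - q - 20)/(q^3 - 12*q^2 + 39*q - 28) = (q^2 - q - 20)/(q^3 - 12*q^2 + 39*q - 28)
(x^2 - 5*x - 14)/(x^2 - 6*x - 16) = (x - 7)/(x - 8)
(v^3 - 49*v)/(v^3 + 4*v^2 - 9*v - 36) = v*(v^2 - 49)/(v^3 + 4*v^2 - 9*v - 36)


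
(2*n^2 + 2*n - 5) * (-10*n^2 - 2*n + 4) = -20*n^4 - 24*n^3 + 54*n^2 + 18*n - 20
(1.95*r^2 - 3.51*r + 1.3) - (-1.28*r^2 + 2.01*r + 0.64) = 3.23*r^2 - 5.52*r + 0.66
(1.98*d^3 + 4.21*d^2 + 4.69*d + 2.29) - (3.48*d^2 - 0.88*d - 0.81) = 1.98*d^3 + 0.73*d^2 + 5.57*d + 3.1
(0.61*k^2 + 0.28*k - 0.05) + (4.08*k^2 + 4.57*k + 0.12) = 4.69*k^2 + 4.85*k + 0.07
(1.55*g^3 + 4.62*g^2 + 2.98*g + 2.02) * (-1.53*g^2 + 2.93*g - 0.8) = -2.3715*g^5 - 2.5271*g^4 + 7.7372*g^3 + 1.9448*g^2 + 3.5346*g - 1.616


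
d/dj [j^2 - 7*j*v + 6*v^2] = 2*j - 7*v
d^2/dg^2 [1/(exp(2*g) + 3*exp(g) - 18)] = (2*(2*exp(g) + 3)^2*exp(g) - (4*exp(g) + 3)*(exp(2*g) + 3*exp(g) - 18))*exp(g)/(exp(2*g) + 3*exp(g) - 18)^3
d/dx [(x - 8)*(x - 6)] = 2*x - 14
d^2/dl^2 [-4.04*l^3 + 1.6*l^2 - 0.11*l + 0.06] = 3.2 - 24.24*l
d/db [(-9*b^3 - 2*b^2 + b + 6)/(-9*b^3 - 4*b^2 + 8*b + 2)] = 2*(9*b^4 - 63*b^3 + 48*b^2 + 20*b - 23)/(81*b^6 + 72*b^5 - 128*b^4 - 100*b^3 + 48*b^2 + 32*b + 4)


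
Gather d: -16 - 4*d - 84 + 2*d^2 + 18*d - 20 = 2*d^2 + 14*d - 120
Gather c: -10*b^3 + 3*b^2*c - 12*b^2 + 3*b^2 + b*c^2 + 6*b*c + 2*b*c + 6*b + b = -10*b^3 - 9*b^2 + b*c^2 + 7*b + c*(3*b^2 + 8*b)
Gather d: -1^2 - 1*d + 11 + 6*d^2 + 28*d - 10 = 6*d^2 + 27*d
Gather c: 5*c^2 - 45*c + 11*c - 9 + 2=5*c^2 - 34*c - 7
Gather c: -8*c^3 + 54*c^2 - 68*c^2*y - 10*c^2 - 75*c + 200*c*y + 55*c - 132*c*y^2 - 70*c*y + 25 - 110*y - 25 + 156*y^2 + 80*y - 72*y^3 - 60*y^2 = -8*c^3 + c^2*(44 - 68*y) + c*(-132*y^2 + 130*y - 20) - 72*y^3 + 96*y^2 - 30*y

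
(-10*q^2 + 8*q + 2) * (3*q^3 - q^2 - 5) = -30*q^5 + 34*q^4 - 2*q^3 + 48*q^2 - 40*q - 10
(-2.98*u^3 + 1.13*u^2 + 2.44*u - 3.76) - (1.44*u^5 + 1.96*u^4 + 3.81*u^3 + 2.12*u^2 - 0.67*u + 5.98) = -1.44*u^5 - 1.96*u^4 - 6.79*u^3 - 0.99*u^2 + 3.11*u - 9.74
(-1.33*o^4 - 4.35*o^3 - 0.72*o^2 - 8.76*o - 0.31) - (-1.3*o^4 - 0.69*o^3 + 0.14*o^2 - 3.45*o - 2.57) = -0.03*o^4 - 3.66*o^3 - 0.86*o^2 - 5.31*o + 2.26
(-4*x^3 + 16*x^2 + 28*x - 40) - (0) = -4*x^3 + 16*x^2 + 28*x - 40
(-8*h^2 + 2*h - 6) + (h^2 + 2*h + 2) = -7*h^2 + 4*h - 4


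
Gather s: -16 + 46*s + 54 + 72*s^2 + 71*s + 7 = 72*s^2 + 117*s + 45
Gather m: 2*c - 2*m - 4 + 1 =2*c - 2*m - 3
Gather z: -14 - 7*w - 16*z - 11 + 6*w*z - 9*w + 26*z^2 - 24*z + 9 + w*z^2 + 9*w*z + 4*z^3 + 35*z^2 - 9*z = -16*w + 4*z^3 + z^2*(w + 61) + z*(15*w - 49) - 16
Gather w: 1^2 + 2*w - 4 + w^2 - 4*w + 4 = w^2 - 2*w + 1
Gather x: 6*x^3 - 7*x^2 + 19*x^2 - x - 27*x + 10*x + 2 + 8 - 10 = 6*x^3 + 12*x^2 - 18*x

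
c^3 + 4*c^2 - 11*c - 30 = (c - 3)*(c + 2)*(c + 5)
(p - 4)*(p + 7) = p^2 + 3*p - 28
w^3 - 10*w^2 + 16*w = w*(w - 8)*(w - 2)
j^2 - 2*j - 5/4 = (j - 5/2)*(j + 1/2)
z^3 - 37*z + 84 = (z - 4)*(z - 3)*(z + 7)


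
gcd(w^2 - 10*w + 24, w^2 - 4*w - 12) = w - 6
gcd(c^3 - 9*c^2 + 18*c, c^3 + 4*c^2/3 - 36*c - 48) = c - 6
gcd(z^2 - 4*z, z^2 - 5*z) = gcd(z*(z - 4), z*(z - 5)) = z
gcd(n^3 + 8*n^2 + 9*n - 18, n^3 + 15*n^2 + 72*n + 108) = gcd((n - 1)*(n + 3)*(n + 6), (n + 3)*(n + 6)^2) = n^2 + 9*n + 18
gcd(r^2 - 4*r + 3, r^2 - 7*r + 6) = r - 1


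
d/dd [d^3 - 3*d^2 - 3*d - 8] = 3*d^2 - 6*d - 3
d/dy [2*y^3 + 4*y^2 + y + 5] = 6*y^2 + 8*y + 1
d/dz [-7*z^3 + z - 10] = 1 - 21*z^2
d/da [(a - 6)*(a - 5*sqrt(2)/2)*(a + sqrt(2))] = 3*a^2 - 12*a - 3*sqrt(2)*a - 5 + 9*sqrt(2)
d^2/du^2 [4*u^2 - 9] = 8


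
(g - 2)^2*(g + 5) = g^3 + g^2 - 16*g + 20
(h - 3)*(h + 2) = h^2 - h - 6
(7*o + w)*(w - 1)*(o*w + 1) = 7*o^2*w^2 - 7*o^2*w + o*w^3 - o*w^2 + 7*o*w - 7*o + w^2 - w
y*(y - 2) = y^2 - 2*y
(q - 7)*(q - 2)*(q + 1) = q^3 - 8*q^2 + 5*q + 14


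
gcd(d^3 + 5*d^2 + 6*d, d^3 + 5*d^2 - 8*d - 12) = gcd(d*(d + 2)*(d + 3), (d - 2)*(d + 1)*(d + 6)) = 1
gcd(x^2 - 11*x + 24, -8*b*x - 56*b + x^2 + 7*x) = 1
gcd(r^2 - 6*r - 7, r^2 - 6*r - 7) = r^2 - 6*r - 7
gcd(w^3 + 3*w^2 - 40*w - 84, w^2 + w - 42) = w^2 + w - 42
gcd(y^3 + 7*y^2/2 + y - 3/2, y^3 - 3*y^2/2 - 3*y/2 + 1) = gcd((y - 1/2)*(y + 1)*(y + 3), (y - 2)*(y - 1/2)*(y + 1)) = y^2 + y/2 - 1/2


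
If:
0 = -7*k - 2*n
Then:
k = -2*n/7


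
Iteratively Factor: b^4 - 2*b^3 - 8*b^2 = (b)*(b^3 - 2*b^2 - 8*b) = b*(b + 2)*(b^2 - 4*b) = b*(b - 4)*(b + 2)*(b)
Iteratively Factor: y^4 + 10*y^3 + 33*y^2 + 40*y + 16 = (y + 1)*(y^3 + 9*y^2 + 24*y + 16) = (y + 1)^2*(y^2 + 8*y + 16) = (y + 1)^2*(y + 4)*(y + 4)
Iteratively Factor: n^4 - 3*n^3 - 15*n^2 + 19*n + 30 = (n - 5)*(n^3 + 2*n^2 - 5*n - 6) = (n - 5)*(n + 1)*(n^2 + n - 6) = (n - 5)*(n + 1)*(n + 3)*(n - 2)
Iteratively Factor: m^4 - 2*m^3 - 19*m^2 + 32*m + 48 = (m + 4)*(m^3 - 6*m^2 + 5*m + 12) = (m - 4)*(m + 4)*(m^2 - 2*m - 3) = (m - 4)*(m - 3)*(m + 4)*(m + 1)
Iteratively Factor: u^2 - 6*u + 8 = (u - 4)*(u - 2)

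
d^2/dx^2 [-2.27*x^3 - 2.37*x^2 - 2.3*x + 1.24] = -13.62*x - 4.74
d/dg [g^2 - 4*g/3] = 2*g - 4/3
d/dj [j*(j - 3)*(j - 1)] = 3*j^2 - 8*j + 3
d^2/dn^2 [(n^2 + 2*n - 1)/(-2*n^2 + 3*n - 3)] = 4*(-7*n^3 + 15*n^2 + 9*n - 12)/(8*n^6 - 36*n^5 + 90*n^4 - 135*n^3 + 135*n^2 - 81*n + 27)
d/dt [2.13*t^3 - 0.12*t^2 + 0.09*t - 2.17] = 6.39*t^2 - 0.24*t + 0.09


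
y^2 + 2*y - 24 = (y - 4)*(y + 6)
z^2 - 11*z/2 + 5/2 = (z - 5)*(z - 1/2)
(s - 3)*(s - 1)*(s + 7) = s^3 + 3*s^2 - 25*s + 21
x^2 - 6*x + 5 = (x - 5)*(x - 1)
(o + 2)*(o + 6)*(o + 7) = o^3 + 15*o^2 + 68*o + 84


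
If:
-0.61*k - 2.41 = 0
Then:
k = -3.95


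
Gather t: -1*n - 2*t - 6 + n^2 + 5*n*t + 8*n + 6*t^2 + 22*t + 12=n^2 + 7*n + 6*t^2 + t*(5*n + 20) + 6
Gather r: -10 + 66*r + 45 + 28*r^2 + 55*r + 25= 28*r^2 + 121*r + 60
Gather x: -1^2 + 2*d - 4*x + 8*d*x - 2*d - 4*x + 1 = x*(8*d - 8)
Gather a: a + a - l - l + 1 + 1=2*a - 2*l + 2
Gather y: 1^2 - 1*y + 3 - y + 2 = 6 - 2*y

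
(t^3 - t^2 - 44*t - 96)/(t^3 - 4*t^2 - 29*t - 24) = (t + 4)/(t + 1)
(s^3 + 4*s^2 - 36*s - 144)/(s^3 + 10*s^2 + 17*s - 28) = (s^2 - 36)/(s^2 + 6*s - 7)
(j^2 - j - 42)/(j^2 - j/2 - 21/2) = 2*(-j^2 + j + 42)/(-2*j^2 + j + 21)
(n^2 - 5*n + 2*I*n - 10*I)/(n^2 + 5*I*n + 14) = (n^2 + n*(-5 + 2*I) - 10*I)/(n^2 + 5*I*n + 14)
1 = 1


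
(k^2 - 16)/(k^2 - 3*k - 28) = (k - 4)/(k - 7)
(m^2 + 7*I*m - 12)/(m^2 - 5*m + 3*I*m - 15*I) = (m + 4*I)/(m - 5)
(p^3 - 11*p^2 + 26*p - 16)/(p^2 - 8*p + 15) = (p^3 - 11*p^2 + 26*p - 16)/(p^2 - 8*p + 15)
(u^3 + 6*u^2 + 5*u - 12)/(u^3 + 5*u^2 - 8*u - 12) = (u^3 + 6*u^2 + 5*u - 12)/(u^3 + 5*u^2 - 8*u - 12)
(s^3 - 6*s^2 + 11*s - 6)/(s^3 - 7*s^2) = (s^3 - 6*s^2 + 11*s - 6)/(s^2*(s - 7))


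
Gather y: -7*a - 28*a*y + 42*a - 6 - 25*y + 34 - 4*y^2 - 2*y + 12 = 35*a - 4*y^2 + y*(-28*a - 27) + 40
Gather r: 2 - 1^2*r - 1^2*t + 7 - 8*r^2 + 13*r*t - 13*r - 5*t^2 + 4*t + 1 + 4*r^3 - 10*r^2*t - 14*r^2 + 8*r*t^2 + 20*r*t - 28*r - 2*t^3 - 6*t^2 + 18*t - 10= 4*r^3 + r^2*(-10*t - 22) + r*(8*t^2 + 33*t - 42) - 2*t^3 - 11*t^2 + 21*t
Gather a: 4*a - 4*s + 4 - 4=4*a - 4*s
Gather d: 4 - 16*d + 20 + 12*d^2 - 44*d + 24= 12*d^2 - 60*d + 48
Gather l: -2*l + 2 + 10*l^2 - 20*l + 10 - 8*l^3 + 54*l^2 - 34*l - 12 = -8*l^3 + 64*l^2 - 56*l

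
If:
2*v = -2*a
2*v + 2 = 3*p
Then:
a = -v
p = 2*v/3 + 2/3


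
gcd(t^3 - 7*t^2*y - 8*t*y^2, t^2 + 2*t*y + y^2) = t + y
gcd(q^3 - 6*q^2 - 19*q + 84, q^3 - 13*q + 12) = q^2 + q - 12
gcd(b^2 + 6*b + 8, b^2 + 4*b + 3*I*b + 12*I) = b + 4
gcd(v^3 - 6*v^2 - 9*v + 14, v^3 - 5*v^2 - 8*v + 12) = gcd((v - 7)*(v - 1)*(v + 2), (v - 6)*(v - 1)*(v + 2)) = v^2 + v - 2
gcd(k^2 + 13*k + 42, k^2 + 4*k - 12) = k + 6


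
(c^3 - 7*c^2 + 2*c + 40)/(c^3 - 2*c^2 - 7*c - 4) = (c^2 - 3*c - 10)/(c^2 + 2*c + 1)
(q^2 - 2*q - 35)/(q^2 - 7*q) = (q + 5)/q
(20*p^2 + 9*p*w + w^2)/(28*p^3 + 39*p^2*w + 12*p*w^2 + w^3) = (5*p + w)/(7*p^2 + 8*p*w + w^2)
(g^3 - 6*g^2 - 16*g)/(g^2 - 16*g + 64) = g*(g + 2)/(g - 8)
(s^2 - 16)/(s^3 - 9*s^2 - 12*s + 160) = (s - 4)/(s^2 - 13*s + 40)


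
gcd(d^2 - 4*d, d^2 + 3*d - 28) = d - 4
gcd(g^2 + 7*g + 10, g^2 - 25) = g + 5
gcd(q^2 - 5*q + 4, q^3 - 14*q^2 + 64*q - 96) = q - 4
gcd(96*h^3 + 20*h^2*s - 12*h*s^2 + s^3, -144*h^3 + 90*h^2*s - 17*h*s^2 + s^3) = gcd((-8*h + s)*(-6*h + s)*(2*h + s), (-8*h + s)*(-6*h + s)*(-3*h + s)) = 48*h^2 - 14*h*s + s^2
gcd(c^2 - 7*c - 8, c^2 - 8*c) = c - 8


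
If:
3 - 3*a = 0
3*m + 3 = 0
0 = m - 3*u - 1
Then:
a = 1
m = -1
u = -2/3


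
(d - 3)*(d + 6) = d^2 + 3*d - 18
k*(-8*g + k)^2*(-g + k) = -64*g^3*k + 80*g^2*k^2 - 17*g*k^3 + k^4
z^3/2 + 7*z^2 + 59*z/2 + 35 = (z/2 + 1)*(z + 5)*(z + 7)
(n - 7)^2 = n^2 - 14*n + 49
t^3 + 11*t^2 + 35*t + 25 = (t + 1)*(t + 5)^2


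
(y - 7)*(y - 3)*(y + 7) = y^3 - 3*y^2 - 49*y + 147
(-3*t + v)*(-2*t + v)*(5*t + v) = 30*t^3 - 19*t^2*v + v^3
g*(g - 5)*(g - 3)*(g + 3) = g^4 - 5*g^3 - 9*g^2 + 45*g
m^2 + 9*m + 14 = (m + 2)*(m + 7)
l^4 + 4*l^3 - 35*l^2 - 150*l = l*(l - 6)*(l + 5)^2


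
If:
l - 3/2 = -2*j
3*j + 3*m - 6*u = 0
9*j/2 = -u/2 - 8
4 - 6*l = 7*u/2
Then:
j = -34/29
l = 223/58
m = -282/29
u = -158/29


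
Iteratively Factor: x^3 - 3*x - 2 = (x + 1)*(x^2 - x - 2) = (x - 2)*(x + 1)*(x + 1)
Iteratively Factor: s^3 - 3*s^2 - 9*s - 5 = (s - 5)*(s^2 + 2*s + 1) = (s - 5)*(s + 1)*(s + 1)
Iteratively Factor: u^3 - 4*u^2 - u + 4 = (u - 4)*(u^2 - 1) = (u - 4)*(u + 1)*(u - 1)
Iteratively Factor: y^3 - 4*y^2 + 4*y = (y - 2)*(y^2 - 2*y) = (y - 2)^2*(y)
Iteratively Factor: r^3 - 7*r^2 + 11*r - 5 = (r - 5)*(r^2 - 2*r + 1) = (r - 5)*(r - 1)*(r - 1)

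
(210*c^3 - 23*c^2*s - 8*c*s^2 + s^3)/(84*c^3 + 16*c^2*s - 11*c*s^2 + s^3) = (5*c + s)/(2*c + s)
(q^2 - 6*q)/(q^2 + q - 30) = q*(q - 6)/(q^2 + q - 30)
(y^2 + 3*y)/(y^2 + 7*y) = (y + 3)/(y + 7)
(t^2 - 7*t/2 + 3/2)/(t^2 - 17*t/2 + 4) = (t - 3)/(t - 8)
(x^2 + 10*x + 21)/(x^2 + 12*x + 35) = (x + 3)/(x + 5)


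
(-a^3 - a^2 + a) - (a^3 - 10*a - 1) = -2*a^3 - a^2 + 11*a + 1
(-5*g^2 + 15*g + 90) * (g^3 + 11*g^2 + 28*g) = -5*g^5 - 40*g^4 + 115*g^3 + 1410*g^2 + 2520*g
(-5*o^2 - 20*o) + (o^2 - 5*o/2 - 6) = -4*o^2 - 45*o/2 - 6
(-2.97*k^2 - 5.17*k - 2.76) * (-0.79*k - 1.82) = 2.3463*k^3 + 9.4897*k^2 + 11.5898*k + 5.0232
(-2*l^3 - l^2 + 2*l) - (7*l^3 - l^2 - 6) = -9*l^3 + 2*l + 6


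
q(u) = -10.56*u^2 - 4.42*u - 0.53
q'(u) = -21.12*u - 4.42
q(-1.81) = -27.13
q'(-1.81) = 33.81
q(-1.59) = -20.20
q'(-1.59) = 29.16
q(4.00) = -187.17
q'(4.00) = -88.90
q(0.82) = -11.25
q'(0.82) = -21.74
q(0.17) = -1.59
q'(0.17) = -8.01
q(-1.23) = -11.07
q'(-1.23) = 21.56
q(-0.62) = -1.85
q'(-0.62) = 8.67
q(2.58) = -82.23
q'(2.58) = -58.91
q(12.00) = -1574.21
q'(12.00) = -257.86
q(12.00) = -1574.21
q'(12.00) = -257.86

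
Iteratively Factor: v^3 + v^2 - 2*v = (v - 1)*(v^2 + 2*v) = (v - 1)*(v + 2)*(v)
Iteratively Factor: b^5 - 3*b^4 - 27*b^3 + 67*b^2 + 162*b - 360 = (b - 2)*(b^4 - b^3 - 29*b^2 + 9*b + 180) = (b - 2)*(b + 3)*(b^3 - 4*b^2 - 17*b + 60) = (b - 2)*(b + 3)*(b + 4)*(b^2 - 8*b + 15) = (b - 3)*(b - 2)*(b + 3)*(b + 4)*(b - 5)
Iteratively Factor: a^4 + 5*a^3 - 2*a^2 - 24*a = (a - 2)*(a^3 + 7*a^2 + 12*a) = (a - 2)*(a + 3)*(a^2 + 4*a) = a*(a - 2)*(a + 3)*(a + 4)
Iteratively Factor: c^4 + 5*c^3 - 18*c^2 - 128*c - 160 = (c - 5)*(c^3 + 10*c^2 + 32*c + 32) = (c - 5)*(c + 4)*(c^2 + 6*c + 8) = (c - 5)*(c + 2)*(c + 4)*(c + 4)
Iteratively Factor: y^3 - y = (y + 1)*(y^2 - y) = (y - 1)*(y + 1)*(y)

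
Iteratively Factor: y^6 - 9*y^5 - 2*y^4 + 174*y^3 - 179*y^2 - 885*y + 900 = (y + 3)*(y^5 - 12*y^4 + 34*y^3 + 72*y^2 - 395*y + 300) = (y - 4)*(y + 3)*(y^4 - 8*y^3 + 2*y^2 + 80*y - 75) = (y - 5)*(y - 4)*(y + 3)*(y^3 - 3*y^2 - 13*y + 15) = (y - 5)^2*(y - 4)*(y + 3)*(y^2 + 2*y - 3) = (y - 5)^2*(y - 4)*(y - 1)*(y + 3)*(y + 3)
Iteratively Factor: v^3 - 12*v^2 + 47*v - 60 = (v - 3)*(v^2 - 9*v + 20) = (v - 4)*(v - 3)*(v - 5)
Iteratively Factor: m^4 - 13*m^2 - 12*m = (m + 3)*(m^3 - 3*m^2 - 4*m) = (m + 1)*(m + 3)*(m^2 - 4*m) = (m - 4)*(m + 1)*(m + 3)*(m)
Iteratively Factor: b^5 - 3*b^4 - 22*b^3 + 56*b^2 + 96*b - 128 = (b + 4)*(b^4 - 7*b^3 + 6*b^2 + 32*b - 32) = (b - 4)*(b + 4)*(b^3 - 3*b^2 - 6*b + 8) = (b - 4)*(b - 1)*(b + 4)*(b^2 - 2*b - 8) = (b - 4)^2*(b - 1)*(b + 4)*(b + 2)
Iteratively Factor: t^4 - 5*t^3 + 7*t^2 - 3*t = (t - 1)*(t^3 - 4*t^2 + 3*t) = t*(t - 1)*(t^2 - 4*t + 3) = t*(t - 3)*(t - 1)*(t - 1)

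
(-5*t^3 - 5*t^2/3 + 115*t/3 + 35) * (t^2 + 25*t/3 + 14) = -5*t^5 - 130*t^4/3 - 410*t^3/9 + 2980*t^2/9 + 2485*t/3 + 490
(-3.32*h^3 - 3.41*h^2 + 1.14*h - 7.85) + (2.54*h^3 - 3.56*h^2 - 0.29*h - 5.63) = -0.78*h^3 - 6.97*h^2 + 0.85*h - 13.48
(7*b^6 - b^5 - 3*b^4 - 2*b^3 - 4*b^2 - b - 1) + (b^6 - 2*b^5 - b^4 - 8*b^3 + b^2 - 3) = 8*b^6 - 3*b^5 - 4*b^4 - 10*b^3 - 3*b^2 - b - 4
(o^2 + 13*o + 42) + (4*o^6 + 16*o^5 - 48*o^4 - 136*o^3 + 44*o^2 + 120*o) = 4*o^6 + 16*o^5 - 48*o^4 - 136*o^3 + 45*o^2 + 133*o + 42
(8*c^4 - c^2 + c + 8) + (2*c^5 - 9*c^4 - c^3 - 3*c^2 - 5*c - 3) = 2*c^5 - c^4 - c^3 - 4*c^2 - 4*c + 5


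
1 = 1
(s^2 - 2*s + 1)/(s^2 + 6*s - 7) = (s - 1)/(s + 7)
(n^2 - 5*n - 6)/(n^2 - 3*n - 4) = (n - 6)/(n - 4)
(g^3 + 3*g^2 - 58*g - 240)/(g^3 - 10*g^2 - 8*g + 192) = (g^2 + 11*g + 30)/(g^2 - 2*g - 24)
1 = 1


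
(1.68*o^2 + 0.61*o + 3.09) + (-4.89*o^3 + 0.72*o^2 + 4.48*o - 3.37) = -4.89*o^3 + 2.4*o^2 + 5.09*o - 0.28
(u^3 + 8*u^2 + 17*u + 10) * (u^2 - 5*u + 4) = u^5 + 3*u^4 - 19*u^3 - 43*u^2 + 18*u + 40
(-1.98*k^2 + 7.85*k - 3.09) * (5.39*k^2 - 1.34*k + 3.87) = -10.6722*k^4 + 44.9647*k^3 - 34.8367*k^2 + 34.5201*k - 11.9583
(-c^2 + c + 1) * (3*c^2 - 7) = -3*c^4 + 3*c^3 + 10*c^2 - 7*c - 7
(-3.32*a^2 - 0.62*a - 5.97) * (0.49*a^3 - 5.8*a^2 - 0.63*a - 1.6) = -1.6268*a^5 + 18.9522*a^4 + 2.7623*a^3 + 40.3286*a^2 + 4.7531*a + 9.552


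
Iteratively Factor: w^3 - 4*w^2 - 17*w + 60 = (w - 3)*(w^2 - w - 20) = (w - 5)*(w - 3)*(w + 4)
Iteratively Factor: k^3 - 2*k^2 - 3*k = (k + 1)*(k^2 - 3*k) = (k - 3)*(k + 1)*(k)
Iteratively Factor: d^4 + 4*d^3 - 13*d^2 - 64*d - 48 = (d + 4)*(d^3 - 13*d - 12) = (d + 1)*(d + 4)*(d^2 - d - 12) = (d + 1)*(d + 3)*(d + 4)*(d - 4)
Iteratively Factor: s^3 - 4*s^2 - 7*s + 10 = (s + 2)*(s^2 - 6*s + 5) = (s - 1)*(s + 2)*(s - 5)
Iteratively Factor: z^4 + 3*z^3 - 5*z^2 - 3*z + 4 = (z - 1)*(z^3 + 4*z^2 - z - 4) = (z - 1)*(z + 4)*(z^2 - 1) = (z - 1)^2*(z + 4)*(z + 1)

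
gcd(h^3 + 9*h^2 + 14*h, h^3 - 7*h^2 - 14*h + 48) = 1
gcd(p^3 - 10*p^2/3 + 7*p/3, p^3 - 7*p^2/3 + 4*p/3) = p^2 - p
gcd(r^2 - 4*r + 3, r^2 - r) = r - 1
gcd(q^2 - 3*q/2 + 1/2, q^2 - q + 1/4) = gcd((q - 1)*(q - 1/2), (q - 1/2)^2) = q - 1/2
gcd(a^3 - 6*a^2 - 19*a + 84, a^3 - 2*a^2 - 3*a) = a - 3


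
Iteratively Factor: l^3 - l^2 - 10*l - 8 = (l + 1)*(l^2 - 2*l - 8) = (l + 1)*(l + 2)*(l - 4)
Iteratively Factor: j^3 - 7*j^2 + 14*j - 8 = (j - 2)*(j^2 - 5*j + 4) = (j - 4)*(j - 2)*(j - 1)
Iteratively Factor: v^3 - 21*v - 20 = (v + 1)*(v^2 - v - 20) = (v - 5)*(v + 1)*(v + 4)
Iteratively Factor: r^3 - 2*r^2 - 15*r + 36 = (r - 3)*(r^2 + r - 12) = (r - 3)^2*(r + 4)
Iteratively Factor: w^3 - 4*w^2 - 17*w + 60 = (w - 3)*(w^2 - w - 20) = (w - 5)*(w - 3)*(w + 4)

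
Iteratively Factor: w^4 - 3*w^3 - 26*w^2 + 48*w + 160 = (w - 4)*(w^3 + w^2 - 22*w - 40) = (w - 4)*(w + 2)*(w^2 - w - 20) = (w - 4)*(w + 2)*(w + 4)*(w - 5)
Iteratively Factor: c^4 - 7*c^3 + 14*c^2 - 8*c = (c - 1)*(c^3 - 6*c^2 + 8*c) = (c - 2)*(c - 1)*(c^2 - 4*c) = (c - 4)*(c - 2)*(c - 1)*(c)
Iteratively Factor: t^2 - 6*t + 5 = (t - 1)*(t - 5)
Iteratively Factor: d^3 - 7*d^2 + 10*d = (d - 2)*(d^2 - 5*d) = (d - 5)*(d - 2)*(d)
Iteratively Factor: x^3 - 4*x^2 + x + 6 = (x + 1)*(x^2 - 5*x + 6) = (x - 3)*(x + 1)*(x - 2)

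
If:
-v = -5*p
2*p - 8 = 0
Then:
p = 4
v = 20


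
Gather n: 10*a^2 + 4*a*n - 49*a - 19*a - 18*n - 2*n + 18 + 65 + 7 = 10*a^2 - 68*a + n*(4*a - 20) + 90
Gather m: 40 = 40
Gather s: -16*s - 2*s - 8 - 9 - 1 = -18*s - 18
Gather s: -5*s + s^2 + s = s^2 - 4*s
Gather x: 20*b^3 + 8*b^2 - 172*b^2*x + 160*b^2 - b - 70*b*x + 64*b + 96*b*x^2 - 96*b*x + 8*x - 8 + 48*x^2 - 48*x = 20*b^3 + 168*b^2 + 63*b + x^2*(96*b + 48) + x*(-172*b^2 - 166*b - 40) - 8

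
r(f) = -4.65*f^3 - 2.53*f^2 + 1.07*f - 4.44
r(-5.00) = 508.21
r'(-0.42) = 0.73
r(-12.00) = 7653.60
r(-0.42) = -4.99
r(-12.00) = 7653.60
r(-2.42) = 44.06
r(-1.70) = 9.27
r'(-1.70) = -30.64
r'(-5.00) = -322.38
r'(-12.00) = -1947.01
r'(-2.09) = -49.29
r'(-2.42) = -68.38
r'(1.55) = -40.29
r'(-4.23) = -227.13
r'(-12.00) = -1947.01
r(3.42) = -216.38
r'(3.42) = -179.40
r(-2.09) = 24.72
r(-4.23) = 297.71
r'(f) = -13.95*f^2 - 5.06*f + 1.07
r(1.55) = -26.18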